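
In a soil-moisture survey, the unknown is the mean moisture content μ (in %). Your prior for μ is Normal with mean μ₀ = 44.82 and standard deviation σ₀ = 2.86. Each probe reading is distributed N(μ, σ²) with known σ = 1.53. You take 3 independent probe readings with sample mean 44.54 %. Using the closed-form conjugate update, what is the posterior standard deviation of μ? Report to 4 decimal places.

0.8440

For Normal data with known variance σ², a Normal(μ₀, σ₀²) prior on μ is conjugate. Posterior precision = 1/σ₀² + n/σ²; posterior mean is the precision-weighted average of μ₀ and x̄.
σ₀² = 2.86² = 8.1796, σ² = 1.53² = 2.3409; σ² + n·σ₀² = 2.3409 + 3·8.1796 = 26.8797.
Posterior precision = 1/σ₀² + n/σ² = 1/8.1796 + 3/2.3409 = (σ² + n·σ₀²)/(σ₀²σ²) = 26.8797/(8.1796·2.3409); posterior variance σₙ² = σ₀²σ²/(σ² + n·σ₀²) = 8.1796·2.3409/26.8797 = 0.712345.
Posterior SD = √σₙ² = √(8.1796·2.3409/26.8797) = 0.8440.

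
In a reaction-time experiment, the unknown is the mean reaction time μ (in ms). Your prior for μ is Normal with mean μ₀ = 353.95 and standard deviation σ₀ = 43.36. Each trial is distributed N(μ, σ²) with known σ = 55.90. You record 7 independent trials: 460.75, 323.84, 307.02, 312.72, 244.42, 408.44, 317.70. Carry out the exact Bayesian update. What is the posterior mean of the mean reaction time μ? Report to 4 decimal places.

342.0868

For Normal data with known variance σ², a Normal(μ₀, σ₀²) prior on μ is conjugate. Posterior precision = 1/σ₀² + n/σ²; posterior mean is the precision-weighted average of μ₀ and x̄.
Σxᵢ = 460.75 + 323.84 + 307.02 + 312.72 + 244.42 + 408.44 + 317.70 = 2374.89, so n·x̄ = 2374.89.
σ₀² = 43.36² = 1880.0896, σ² = 55.90² = 3124.81; σ² + n·σ₀² = 3124.81 + 7·1880.0896 = 16285.4372.
Posterior mean = (μ₀/σ₀² + n·x̄/σ²)/(1/σ₀² + n/σ²) = (σ²·μ₀ + σ₀²·n·x̄)/(σ² + n·σ₀²) = (3124.81·353.95 + 1880.0896·2374.89)/16285.4372 = 5571032.489644/16285.4372 = 342.0868.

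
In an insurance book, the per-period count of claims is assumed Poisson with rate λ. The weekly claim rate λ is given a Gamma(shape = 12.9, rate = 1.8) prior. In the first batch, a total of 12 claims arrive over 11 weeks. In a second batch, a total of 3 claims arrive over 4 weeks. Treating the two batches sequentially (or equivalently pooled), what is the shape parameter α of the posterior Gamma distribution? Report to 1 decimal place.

With a Gamma(shape α, rate β) prior, the Poisson likelihood is conjugate: the posterior is Gamma(α + ΣXᵢ, β + n).
After batch 1: Gamma(α+S, β+n) = Gamma(12.9+12, 1.8+11) = Gamma(24.9, 12.8).
After batch 2: Gamma(α+S, β+n) = Gamma(24.9+3, 12.8+4) = Gamma(27.9, 16.8).
Posterior α = 27.9.

27.9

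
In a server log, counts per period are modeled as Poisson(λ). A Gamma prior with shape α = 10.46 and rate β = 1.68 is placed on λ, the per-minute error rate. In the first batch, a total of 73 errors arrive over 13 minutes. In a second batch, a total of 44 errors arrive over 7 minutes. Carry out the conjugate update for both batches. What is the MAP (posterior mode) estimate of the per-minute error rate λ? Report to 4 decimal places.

5.8330

With a Gamma(shape α, rate β) prior, the Poisson likelihood is conjugate: the posterior is Gamma(α + ΣXᵢ, β + n).
After batch 1: Gamma(α+S, β+n) = Gamma(10.46+73, 1.68+13) = Gamma(83.46, 14.68).
After batch 2: Gamma(α+S, β+n) = Gamma(83.46+44, 14.68+7) = Gamma(127.46, 21.68).
Mode of Gamma(α,β) for α≥1 is (α−1)/β = 126.46/21.68 = 5.8330.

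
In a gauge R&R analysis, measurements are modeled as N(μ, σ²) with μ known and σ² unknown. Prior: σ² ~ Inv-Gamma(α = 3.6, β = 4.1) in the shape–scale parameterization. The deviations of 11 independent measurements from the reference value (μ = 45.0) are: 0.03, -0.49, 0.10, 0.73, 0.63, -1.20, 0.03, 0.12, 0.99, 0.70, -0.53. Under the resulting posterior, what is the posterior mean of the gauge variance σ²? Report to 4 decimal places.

With known mean μ and an Inverse-Gamma(α, β) prior on σ², the Normal likelihood is conjugate: posterior is Inv-Gamma(α + n/2, β + Σ(xᵢ−μ)²/2).
Σ(xᵢ−μ)² = (0.03)² + (-0.49)² + (0.10)² + (0.73)² + (0.63)² + (-1.20)² + (0.03)² + (0.12)² + (0.99)² + (0.70)² + (-0.53)² = 4.3871.
Posterior: Inv-Gamma(3.6 + 11/2, 4.1 + 4.3871/2) = Inv-Gamma(9.10, 6.29355).
E[σ²|data] = β/(α−1) = 6.29355/8.10 = 0.7770.

0.7770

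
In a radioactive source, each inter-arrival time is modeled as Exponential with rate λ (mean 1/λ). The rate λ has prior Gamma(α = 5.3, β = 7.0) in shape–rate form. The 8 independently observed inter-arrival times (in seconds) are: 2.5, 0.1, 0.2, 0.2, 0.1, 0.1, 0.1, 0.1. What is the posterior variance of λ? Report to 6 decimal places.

With a Gamma(shape α, rate β) prior on the exponential rate λ, the posterior after n observations with total T = Σxᵢ is Gamma(α+n, β+T).
Sum of observations T = 3.4 seconds; n = 8.
Posterior: Gamma(5.3+8, 7.0+3.4) = Gamma(13.3, 10.4).
Var = α/β² = 0.122966.

0.122966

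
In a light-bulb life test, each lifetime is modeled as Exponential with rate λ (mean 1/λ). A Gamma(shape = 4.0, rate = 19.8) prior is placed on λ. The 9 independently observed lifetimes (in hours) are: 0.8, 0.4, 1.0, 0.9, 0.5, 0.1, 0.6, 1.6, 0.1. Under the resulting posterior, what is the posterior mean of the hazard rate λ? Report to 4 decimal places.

With a Gamma(shape α, rate β) prior on the exponential rate λ, the posterior after n observations with total T = Σxᵢ is Gamma(α+n, β+T).
Sum of observations T = 6.0 hours; n = 9.
Posterior: Gamma(4.0+9, 19.8+6.0) = Gamma(13.0, 25.8).
Posterior mean of λ = α/β = 13.0/25.8 = 0.5039.

0.5039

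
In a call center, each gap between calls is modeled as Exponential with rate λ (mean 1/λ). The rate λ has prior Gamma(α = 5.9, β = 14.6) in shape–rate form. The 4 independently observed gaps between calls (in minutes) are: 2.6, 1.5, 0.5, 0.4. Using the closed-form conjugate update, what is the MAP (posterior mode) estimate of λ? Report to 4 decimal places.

0.4541

With a Gamma(shape α, rate β) prior on the exponential rate λ, the posterior after n observations with total T = Σxᵢ is Gamma(α+n, β+T).
Sum of observations T = 5.0 minutes; n = 4.
Posterior: Gamma(5.9+4, 14.6+5.0) = Gamma(9.9, 19.6).
Mode = (α−1)/β = 0.4541.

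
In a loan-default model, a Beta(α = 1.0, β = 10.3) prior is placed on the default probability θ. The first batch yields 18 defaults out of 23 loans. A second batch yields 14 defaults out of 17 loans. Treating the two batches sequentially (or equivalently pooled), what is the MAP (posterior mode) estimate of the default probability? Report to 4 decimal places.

The Beta prior is conjugate to a Binomial/Bernoulli likelihood; the update adds successes to α and failures to β.
After batch 1: Beta(1.0+18, 10.3+5) = Beta(19.0, 15.3).
After batch 2: Beta(19.0+14, 15.3+3) = Beta(33.0, 18.3).
Mode of Beta(a,b) for a,b>1 is (a−1)/(a+b−2) = 32.0/49.3 = 0.6491.

0.6491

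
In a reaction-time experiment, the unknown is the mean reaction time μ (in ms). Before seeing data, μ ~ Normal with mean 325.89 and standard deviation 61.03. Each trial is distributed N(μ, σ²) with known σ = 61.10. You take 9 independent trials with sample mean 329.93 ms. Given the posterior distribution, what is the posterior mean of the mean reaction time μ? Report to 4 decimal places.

For Normal data with known variance σ², a Normal(μ₀, σ₀²) prior on μ is conjugate. Posterior precision = 1/σ₀² + n/σ²; posterior mean is the precision-weighted average of μ₀ and x̄.
n·x̄ = 9·329.93 = 2969.37.
σ₀² = 61.03² = 3724.6609, σ² = 61.10² = 3733.21; σ² + n·σ₀² = 3733.21 + 9·3724.6609 = 37255.1581.
Posterior mean = (μ₀/σ₀² + n·x̄/σ²)/(1/σ₀² + n/σ²) = (σ²·μ₀ + σ₀²·n·x̄)/(σ² + n·σ₀²) = (3733.21·325.89 + 3724.6609·2969.37)/37255.1581 = 12276512.143533/37255.1581 = 329.5252.

329.5252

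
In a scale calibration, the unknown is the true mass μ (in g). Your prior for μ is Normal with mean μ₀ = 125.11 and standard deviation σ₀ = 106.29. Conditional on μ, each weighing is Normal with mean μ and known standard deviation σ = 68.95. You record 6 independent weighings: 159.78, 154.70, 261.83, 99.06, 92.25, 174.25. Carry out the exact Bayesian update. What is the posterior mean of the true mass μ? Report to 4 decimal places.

For Normal data with known variance σ², a Normal(μ₀, σ₀²) prior on μ is conjugate. Posterior precision = 1/σ₀² + n/σ²; posterior mean is the precision-weighted average of μ₀ and x̄.
Σxᵢ = 159.78 + 154.70 + 261.83 + 99.06 + 92.25 + 174.25 = 941.87, so n·x̄ = 941.87.
σ₀² = 106.29² = 11297.5641, σ² = 68.95² = 4754.1025; σ² + n·σ₀² = 4754.1025 + 6·11297.5641 = 72539.4871.
Posterior mean = (μ₀/σ₀² + n·x̄/σ²)/(1/σ₀² + n/σ²) = (σ²·μ₀ + σ₀²·n·x̄)/(σ² + n·σ₀²) = (4754.1025·125.11 + 11297.5641·941.87)/72539.4871 = 11235622.462642/72539.4871 = 154.8897.

154.8897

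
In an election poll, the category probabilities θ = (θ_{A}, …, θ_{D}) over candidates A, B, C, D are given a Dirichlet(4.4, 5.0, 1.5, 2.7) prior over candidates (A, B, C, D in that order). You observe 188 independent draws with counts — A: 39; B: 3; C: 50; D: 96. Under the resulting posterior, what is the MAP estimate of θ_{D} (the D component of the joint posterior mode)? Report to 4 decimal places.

0.4944

The Dirichlet prior is conjugate to the Multinomial likelihood: each posterior αⱼ = prior αⱼ + observed count nⱼ.
Posterior concentration: (43.4, 8.0, 51.5, 98.7), total = 201.6.
Joint mode component: (α_{D}−1)/(Σα−K) = 97.7/197.6 = 0.4944.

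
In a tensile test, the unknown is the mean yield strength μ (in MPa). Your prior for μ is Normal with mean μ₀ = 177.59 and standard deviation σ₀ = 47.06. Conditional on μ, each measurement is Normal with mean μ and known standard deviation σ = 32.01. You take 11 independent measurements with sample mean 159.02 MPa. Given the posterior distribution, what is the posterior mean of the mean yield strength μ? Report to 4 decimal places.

159.7695

For Normal data with known variance σ², a Normal(μ₀, σ₀²) prior on μ is conjugate. Posterior precision = 1/σ₀² + n/σ²; posterior mean is the precision-weighted average of μ₀ and x̄.
n·x̄ = 11·159.02 = 1749.22.
σ₀² = 47.06² = 2214.6436, σ² = 32.01² = 1024.6401; σ² + n·σ₀² = 1024.6401 + 11·2214.6436 = 25385.7197.
Posterior mean = (μ₀/σ₀² + n·x̄/σ²)/(1/σ₀² + n/σ²) = (σ²·μ₀ + σ₀²·n·x̄)/(σ² + n·σ₀²) = (1024.6401·177.59 + 2214.6436·1749.22)/25385.7197 = 4055864.713351/25385.7197 = 159.7695.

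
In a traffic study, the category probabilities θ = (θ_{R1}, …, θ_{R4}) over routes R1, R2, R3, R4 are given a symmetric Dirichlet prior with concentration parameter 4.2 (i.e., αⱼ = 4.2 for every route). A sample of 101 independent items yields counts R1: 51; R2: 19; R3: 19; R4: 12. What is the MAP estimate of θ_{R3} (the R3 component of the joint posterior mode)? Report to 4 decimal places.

0.1951

The Dirichlet prior is conjugate to the Multinomial likelihood: each posterior αⱼ = prior αⱼ + observed count nⱼ.
Posterior concentration: (55.2, 23.2, 23.2, 16.2), total = 117.8.
Joint mode component: (α_{R3}−1)/(Σα−K) = 22.2/113.8 = 0.1951.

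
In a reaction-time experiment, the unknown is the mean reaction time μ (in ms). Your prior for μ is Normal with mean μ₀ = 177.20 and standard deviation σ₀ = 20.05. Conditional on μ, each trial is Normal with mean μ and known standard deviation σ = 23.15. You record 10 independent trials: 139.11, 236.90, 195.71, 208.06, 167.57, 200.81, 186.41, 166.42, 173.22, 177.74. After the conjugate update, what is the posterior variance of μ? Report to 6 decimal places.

47.288118

For Normal data with known variance σ², a Normal(μ₀, σ₀²) prior on μ is conjugate. Posterior precision = 1/σ₀² + n/σ²; posterior mean is the precision-weighted average of μ₀ and x̄.
σ₀² = 20.05² = 402.0025, σ² = 23.15² = 535.9225; σ² + n·σ₀² = 535.9225 + 10·402.0025 = 4555.9475.
Posterior precision = 1/σ₀² + n/σ² = 1/402.0025 + 10/535.9225 = (σ² + n·σ₀²)/(σ₀²σ²) = 4555.9475/(402.0025·535.9225); posterior variance σₙ² = σ₀²σ²/(σ² + n·σ₀²) = 402.0025·535.9225/4555.9475 = 47.288118.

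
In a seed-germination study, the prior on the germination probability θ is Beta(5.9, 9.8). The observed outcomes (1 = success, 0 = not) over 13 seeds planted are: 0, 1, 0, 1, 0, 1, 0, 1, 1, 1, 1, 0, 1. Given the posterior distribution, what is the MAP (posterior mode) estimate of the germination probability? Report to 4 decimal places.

0.4831

The Beta prior is conjugate to a Binomial/Bernoulli likelihood; the update adds successes to α and failures to β.
Posterior: Beta(α+k, β+n−k) = Beta(5.9+8, 9.8+5) = Beta(13.9, 14.8).
Mode of Beta(a,b) for a,b>1 is (a−1)/(a+b−2) = 12.9/26.7 = 0.4831.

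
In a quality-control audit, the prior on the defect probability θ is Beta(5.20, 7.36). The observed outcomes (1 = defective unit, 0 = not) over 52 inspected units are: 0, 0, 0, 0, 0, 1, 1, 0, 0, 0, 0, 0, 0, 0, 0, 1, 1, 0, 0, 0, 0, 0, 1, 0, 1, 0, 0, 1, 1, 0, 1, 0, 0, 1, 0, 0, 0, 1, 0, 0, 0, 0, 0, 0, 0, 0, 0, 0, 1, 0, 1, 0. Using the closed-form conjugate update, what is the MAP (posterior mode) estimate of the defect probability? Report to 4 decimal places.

0.2749

The Beta prior is conjugate to a Binomial/Bernoulli likelihood; the update adds successes to α and failures to β.
Posterior: Beta(α+k, β+n−k) = Beta(5.20+13, 7.36+39) = Beta(18.20, 46.36).
Mode of Beta(a,b) for a,b>1 is (a−1)/(a+b−2) = 17.20/62.56 = 0.2749.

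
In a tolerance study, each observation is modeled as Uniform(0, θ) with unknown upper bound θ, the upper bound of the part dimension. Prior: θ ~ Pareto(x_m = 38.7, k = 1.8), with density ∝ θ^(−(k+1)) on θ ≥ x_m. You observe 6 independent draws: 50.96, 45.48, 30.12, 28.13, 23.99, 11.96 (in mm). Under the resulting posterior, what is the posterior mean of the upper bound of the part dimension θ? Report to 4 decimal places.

A Pareto(scale x_m, shape k) prior on the upper bound θ of Uniform(0, θ) is conjugate: posterior is Pareto(max(x_m, max xᵢ), k + n).
Sample maximum = 50.96; prior scale x_m = 38.7 → posterior scale = max = 50.96.
Posterior shape = 1.8 + 6 = 7.8.
E[θ|data] = k·x_m/(k−1) = 7.8·50.96/6.8 = 58.4541.

58.4541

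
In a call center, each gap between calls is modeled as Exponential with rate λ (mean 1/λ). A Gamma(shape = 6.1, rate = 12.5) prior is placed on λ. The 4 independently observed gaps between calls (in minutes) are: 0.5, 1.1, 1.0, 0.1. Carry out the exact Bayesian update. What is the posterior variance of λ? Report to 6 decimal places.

With a Gamma(shape α, rate β) prior on the exponential rate λ, the posterior after n observations with total T = Σxᵢ is Gamma(α+n, β+T).
Sum of observations T = 2.7 minutes; n = 4.
Posterior: Gamma(6.1+4, 12.5+2.7) = Gamma(10.1, 15.2).
Var = α/β² = 0.043715.

0.043715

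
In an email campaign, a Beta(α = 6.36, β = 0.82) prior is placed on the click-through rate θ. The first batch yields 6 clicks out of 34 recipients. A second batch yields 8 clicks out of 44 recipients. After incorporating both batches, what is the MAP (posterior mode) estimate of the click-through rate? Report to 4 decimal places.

The Beta prior is conjugate to a Binomial/Bernoulli likelihood; the update adds successes to α and failures to β.
After batch 1: Beta(6.36+6, 0.82+28) = Beta(12.36, 28.82).
After batch 2: Beta(12.36+8, 28.82+36) = Beta(20.36, 64.82).
Mode of Beta(a,b) for a,b>1 is (a−1)/(a+b−2) = 19.36/83.18 = 0.2327.

0.2327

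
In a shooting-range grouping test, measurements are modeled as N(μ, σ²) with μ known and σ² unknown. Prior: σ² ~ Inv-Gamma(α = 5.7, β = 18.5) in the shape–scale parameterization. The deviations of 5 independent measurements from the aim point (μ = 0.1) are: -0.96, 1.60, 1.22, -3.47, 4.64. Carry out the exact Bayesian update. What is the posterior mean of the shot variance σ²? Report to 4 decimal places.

5.2459

With known mean μ and an Inverse-Gamma(α, β) prior on σ², the Normal likelihood is conjugate: posterior is Inv-Gamma(α + n/2, β + Σ(xᵢ−μ)²/2).
Σ(xᵢ−μ)² = (-0.96)² + (1.60)² + (1.22)² + (-3.47)² + (4.64)² = 38.5405.
Posterior: Inv-Gamma(5.7 + 5/2, 18.5 + 38.5405/2) = Inv-Gamma(8.20, 37.77025).
E[σ²|data] = β/(α−1) = 37.77025/7.20 = 5.2459.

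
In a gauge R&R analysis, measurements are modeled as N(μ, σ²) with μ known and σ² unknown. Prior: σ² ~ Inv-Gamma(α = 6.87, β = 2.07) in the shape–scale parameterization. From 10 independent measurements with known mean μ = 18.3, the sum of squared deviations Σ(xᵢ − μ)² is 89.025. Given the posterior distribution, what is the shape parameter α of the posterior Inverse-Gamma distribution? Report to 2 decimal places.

With known mean μ and an Inverse-Gamma(α, β) prior on σ², the Normal likelihood is conjugate: posterior is Inv-Gamma(α + n/2, β + Σ(xᵢ−μ)²/2).
Posterior: Inv-Gamma(6.87 + 10/2, 2.07 + 89.025/2) = Inv-Gamma(11.87, 46.5825).
Posterior α = 11.87.

11.87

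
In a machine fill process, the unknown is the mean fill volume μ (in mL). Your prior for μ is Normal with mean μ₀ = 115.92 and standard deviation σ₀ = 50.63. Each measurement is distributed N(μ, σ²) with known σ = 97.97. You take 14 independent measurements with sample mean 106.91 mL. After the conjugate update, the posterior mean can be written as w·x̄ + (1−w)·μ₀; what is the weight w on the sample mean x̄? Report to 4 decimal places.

For Normal data with known variance σ², a Normal(μ₀, σ₀²) prior on μ is conjugate. Posterior precision = 1/σ₀² + n/σ²; posterior mean is the precision-weighted average of μ₀ and x̄.
σ₀² = 50.63² = 2563.3969, σ² = 97.97² = 9598.1209. Prior precision 1/σ₀² = 1/2563.3969; data precision n/σ² = 14/9598.1209.
w = (n/σ²)/(1/σ₀² + n/σ²) = n·σ₀²/(σ² + n·σ₀²) = 14·2563.3969/(9598.1209 + 14·2563.3969) = 35887.5566/45485.6775 = 0.7890.

0.7890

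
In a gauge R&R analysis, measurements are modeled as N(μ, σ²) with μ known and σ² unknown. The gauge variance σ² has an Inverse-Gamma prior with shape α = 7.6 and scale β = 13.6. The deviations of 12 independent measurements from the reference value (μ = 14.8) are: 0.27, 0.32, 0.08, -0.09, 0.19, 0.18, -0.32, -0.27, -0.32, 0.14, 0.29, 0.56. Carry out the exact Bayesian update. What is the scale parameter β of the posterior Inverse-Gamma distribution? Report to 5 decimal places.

14.07665

With known mean μ and an Inverse-Gamma(α, β) prior on σ², the Normal likelihood is conjugate: posterior is Inv-Gamma(α + n/2, β + Σ(xᵢ−μ)²/2).
Σ(xᵢ−μ)² = (0.27)² + (0.32)² + (0.08)² + (-0.09)² + (0.19)² + (0.18)² + (-0.32)² + (-0.27)² + (-0.32)² + (0.14)² + (0.29)² + (0.56)² = 0.9533.
Posterior: Inv-Gamma(7.6 + 12/2, 13.6 + 0.9533/2) = Inv-Gamma(13.60, 14.07665).
Posterior β = 14.07665.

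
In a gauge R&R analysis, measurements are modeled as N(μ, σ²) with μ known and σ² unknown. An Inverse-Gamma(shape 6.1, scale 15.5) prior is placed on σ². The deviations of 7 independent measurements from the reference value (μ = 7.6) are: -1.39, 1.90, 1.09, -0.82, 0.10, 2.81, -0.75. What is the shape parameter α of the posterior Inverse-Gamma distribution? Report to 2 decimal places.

9.60

With known mean μ and an Inverse-Gamma(α, β) prior on σ², the Normal likelihood is conjugate: posterior is Inv-Gamma(α + n/2, β + Σ(xᵢ−μ)²/2).
Σ(xᵢ−μ)² = (-1.39)² + (1.90)² + (1.09)² + (-0.82)² + (0.10)² + (2.81)² + (-0.75)² = 15.8712.
Posterior: Inv-Gamma(6.1 + 7/2, 15.5 + 15.8712/2) = Inv-Gamma(9.60, 23.43560).
Posterior α = 9.60.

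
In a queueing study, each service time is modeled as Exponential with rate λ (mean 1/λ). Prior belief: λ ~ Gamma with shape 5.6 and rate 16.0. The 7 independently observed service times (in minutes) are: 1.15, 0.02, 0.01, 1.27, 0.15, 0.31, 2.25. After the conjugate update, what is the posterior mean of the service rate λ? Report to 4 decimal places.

With a Gamma(shape α, rate β) prior on the exponential rate λ, the posterior after n observations with total T = Σxᵢ is Gamma(α+n, β+T).
Sum of observations T = 5.16 minutes; n = 7.
Posterior: Gamma(5.6+7, 16.0+5.16) = Gamma(12.6, 21.16).
Posterior mean of λ = α/β = 12.6/21.16 = 0.5955.

0.5955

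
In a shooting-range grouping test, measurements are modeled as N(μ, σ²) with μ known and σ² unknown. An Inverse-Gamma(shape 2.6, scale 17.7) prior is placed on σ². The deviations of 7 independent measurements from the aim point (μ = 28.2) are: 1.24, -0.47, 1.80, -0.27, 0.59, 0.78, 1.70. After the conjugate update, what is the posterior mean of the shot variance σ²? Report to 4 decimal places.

4.3449

With known mean μ and an Inverse-Gamma(α, β) prior on σ², the Normal likelihood is conjugate: posterior is Inv-Gamma(α + n/2, β + Σ(xᵢ−μ)²/2).
Σ(xᵢ−μ)² = (1.24)² + (-0.47)² + (1.80)² + (-0.27)² + (0.59)² + (0.78)² + (1.70)² = 8.9179.
Posterior: Inv-Gamma(2.6 + 7/2, 17.7 + 8.9179/2) = Inv-Gamma(6.10, 22.15895).
E[σ²|data] = β/(α−1) = 22.15895/5.10 = 4.3449.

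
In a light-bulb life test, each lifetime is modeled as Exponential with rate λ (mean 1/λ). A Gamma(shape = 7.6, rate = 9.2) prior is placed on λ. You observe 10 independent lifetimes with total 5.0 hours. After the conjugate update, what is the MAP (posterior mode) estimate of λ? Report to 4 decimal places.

1.1690

With a Gamma(shape α, rate β) prior on the exponential rate λ, the posterior after n observations with total T = Σxᵢ is Gamma(α+n, β+T).
Posterior: Gamma(7.6+10, 9.2+5.0) = Gamma(17.6, 14.2).
Mode = (α−1)/β = 1.1690.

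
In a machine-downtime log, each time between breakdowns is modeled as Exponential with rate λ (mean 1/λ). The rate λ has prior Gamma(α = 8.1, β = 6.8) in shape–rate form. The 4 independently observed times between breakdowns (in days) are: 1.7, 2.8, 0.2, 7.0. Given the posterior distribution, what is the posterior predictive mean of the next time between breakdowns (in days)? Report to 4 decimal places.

With a Gamma(shape α, rate β) prior on the exponential rate λ, the posterior after n observations with total T = Σxᵢ is Gamma(α+n, β+T).
Sum of observations T = 11.7 days; n = 4.
Posterior: Gamma(8.1+4, 6.8+11.7) = Gamma(12.1, 18.5).
The predictive distribution for the next observation is Lomax; its mean is β/(α−1) = 18.5/11.1 = 1.6667.

1.6667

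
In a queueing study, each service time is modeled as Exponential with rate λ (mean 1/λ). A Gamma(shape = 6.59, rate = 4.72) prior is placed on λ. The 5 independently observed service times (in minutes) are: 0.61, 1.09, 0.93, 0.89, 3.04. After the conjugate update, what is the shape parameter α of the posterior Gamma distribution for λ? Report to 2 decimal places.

With a Gamma(shape α, rate β) prior on the exponential rate λ, the posterior after n observations with total T = Σxᵢ is Gamma(α+n, β+T).
Sum of observations T = 6.56 minutes; n = 5.
Posterior: Gamma(6.59+5, 4.72+6.56) = Gamma(11.59, 11.28).
Posterior α = 11.59.

11.59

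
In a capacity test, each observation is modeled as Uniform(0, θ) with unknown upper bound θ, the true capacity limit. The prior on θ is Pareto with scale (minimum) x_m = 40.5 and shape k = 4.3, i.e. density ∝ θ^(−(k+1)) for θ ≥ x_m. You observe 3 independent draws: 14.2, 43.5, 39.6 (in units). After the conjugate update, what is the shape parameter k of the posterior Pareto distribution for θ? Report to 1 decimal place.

A Pareto(scale x_m, shape k) prior on the upper bound θ of Uniform(0, θ) is conjugate: posterior is Pareto(max(x_m, max xᵢ), k + n).
Sample maximum = 43.5; prior scale x_m = 40.5 → posterior scale = max = 43.5.
Posterior shape = 4.3 + 3 = 7.3.
Posterior shape k = 7.3.

7.3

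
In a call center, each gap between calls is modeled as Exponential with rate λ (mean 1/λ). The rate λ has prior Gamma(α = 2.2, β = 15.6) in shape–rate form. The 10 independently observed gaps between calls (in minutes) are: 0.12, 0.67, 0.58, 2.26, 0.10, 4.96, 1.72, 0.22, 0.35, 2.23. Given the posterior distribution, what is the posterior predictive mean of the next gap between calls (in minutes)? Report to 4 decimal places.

2.5723

With a Gamma(shape α, rate β) prior on the exponential rate λ, the posterior after n observations with total T = Σxᵢ is Gamma(α+n, β+T).
Sum of observations T = 13.21 minutes; n = 10.
Posterior: Gamma(2.2+10, 15.6+13.21) = Gamma(12.2, 28.81).
The predictive distribution for the next observation is Lomax; its mean is β/(α−1) = 28.81/11.2 = 2.5723.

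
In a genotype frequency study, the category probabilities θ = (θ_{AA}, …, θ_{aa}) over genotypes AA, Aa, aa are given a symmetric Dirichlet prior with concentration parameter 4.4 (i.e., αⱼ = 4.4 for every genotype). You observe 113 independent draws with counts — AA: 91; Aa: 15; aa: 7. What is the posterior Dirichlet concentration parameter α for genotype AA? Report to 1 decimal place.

The Dirichlet prior is conjugate to the Multinomial likelihood: each posterior αⱼ = prior αⱼ + observed count nⱼ.
Posterior concentration: (95.4, 19.4, 11.4), total = 126.2.
α_{AA} = 4.4 + 91 = 95.4.

95.4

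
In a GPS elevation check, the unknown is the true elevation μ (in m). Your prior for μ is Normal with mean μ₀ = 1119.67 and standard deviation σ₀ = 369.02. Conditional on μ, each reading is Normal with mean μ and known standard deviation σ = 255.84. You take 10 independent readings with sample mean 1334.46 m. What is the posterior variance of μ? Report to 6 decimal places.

For Normal data with known variance σ², a Normal(μ₀, σ₀²) prior on μ is conjugate. Posterior precision = 1/σ₀² + n/σ²; posterior mean is the precision-weighted average of μ₀ and x̄.
σ₀² = 369.02² = 136175.7604, σ² = 255.84² = 65454.1056; σ² + n·σ₀² = 65454.1056 + 10·136175.7604 = 1427211.7096.
Posterior precision = 1/σ₀² + n/σ² = 1/136175.7604 + 10/65454.1056 = (σ² + n·σ₀²)/(σ₀²σ²) = 1427211.7096/(136175.7604·65454.1056); posterior variance σₙ² = σ₀²σ²/(σ² + n·σ₀²) = 136175.7604·65454.1056/1427211.7096 = 6245.228050.

6245.228050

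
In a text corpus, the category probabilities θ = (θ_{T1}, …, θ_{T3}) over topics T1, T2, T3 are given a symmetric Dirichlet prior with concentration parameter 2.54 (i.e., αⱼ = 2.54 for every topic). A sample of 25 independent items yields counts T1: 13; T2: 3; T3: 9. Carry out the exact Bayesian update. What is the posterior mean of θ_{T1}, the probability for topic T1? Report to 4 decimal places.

The Dirichlet prior is conjugate to the Multinomial likelihood: each posterior αⱼ = prior αⱼ + observed count nⱼ.
Posterior concentration: (15.54, 5.54, 11.54), total = 32.62.
E[θ_{T1}|data] = α_{T1}/Σα = 15.54/32.62 = 0.4764.

0.4764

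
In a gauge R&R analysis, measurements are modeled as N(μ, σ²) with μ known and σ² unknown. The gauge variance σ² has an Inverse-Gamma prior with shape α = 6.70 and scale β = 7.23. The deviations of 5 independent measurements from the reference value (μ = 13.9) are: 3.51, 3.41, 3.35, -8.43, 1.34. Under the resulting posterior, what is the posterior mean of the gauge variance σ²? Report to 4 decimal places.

7.4690

With known mean μ and an Inverse-Gamma(α, β) prior on σ², the Normal likelihood is conjugate: posterior is Inv-Gamma(α + n/2, β + Σ(xᵢ−μ)²/2).
Σ(xᵢ−μ)² = (3.51)² + (3.41)² + (3.35)² + (-8.43)² + (1.34)² = 108.0312.
Posterior: Inv-Gamma(6.70 + 5/2, 7.23 + 108.0312/2) = Inv-Gamma(9.20, 61.24560).
E[σ²|data] = β/(α−1) = 61.24560/8.20 = 7.4690.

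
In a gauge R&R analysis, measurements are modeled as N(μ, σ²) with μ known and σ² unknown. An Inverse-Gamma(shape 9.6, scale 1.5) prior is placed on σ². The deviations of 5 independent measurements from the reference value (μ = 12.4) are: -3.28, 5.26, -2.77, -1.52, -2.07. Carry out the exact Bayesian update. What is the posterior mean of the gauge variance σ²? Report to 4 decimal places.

2.5087

With known mean μ and an Inverse-Gamma(α, β) prior on σ², the Normal likelihood is conjugate: posterior is Inv-Gamma(α + n/2, β + Σ(xᵢ−μ)²/2).
Σ(xᵢ−μ)² = (-3.28)² + (5.26)² + (-2.77)² + (-1.52)² + (-2.07)² = 52.6942.
Posterior: Inv-Gamma(9.6 + 5/2, 1.5 + 52.6942/2) = Inv-Gamma(12.10, 27.84710).
E[σ²|data] = β/(α−1) = 27.84710/11.10 = 2.5087.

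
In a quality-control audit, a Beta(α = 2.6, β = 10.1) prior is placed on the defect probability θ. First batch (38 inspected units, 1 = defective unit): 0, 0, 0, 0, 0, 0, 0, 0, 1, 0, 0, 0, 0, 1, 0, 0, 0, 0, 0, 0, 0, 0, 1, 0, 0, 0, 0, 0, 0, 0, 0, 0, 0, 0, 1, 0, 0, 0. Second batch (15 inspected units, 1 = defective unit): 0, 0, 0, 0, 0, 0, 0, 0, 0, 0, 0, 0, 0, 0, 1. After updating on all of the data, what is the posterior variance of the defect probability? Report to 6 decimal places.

0.001534

The Beta prior is conjugate to a Binomial/Bernoulli likelihood; the update adds successes to α and failures to β.
After batch 1: Beta(2.6+4, 10.1+34) = Beta(6.6, 44.1).
After batch 2: Beta(6.6+1, 44.1+14) = Beta(7.6, 58.1).
Var = αβ/((α+β)²(α+β+1)) = 7.6·58.1/(65.7²·66.7) = 0.001534.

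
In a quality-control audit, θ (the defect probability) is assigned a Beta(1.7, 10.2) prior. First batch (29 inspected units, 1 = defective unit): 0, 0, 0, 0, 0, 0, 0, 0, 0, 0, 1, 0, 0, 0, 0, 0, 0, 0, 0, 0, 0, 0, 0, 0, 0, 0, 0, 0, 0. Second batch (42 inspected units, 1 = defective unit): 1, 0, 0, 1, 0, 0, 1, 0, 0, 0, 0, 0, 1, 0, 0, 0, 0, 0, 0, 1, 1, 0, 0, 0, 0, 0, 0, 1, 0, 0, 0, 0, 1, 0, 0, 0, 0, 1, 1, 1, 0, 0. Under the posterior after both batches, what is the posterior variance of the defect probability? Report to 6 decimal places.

The Beta prior is conjugate to a Binomial/Bernoulli likelihood; the update adds successes to α and failures to β.
After batch 1: Beta(1.7+1, 10.2+28) = Beta(2.7, 38.2).
After batch 2: Beta(2.7+11, 38.2+31) = Beta(13.7, 69.2).
Var = αβ/((α+β)²(α+β+1)) = 13.7·69.2/(82.9²·83.9) = 0.001644.

0.001644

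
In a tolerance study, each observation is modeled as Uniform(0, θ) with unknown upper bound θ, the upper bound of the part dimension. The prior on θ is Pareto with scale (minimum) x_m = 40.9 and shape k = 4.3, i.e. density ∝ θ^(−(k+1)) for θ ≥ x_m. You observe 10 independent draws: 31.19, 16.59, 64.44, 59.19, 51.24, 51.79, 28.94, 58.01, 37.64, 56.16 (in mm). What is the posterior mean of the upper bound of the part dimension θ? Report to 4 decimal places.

69.2851

A Pareto(scale x_m, shape k) prior on the upper bound θ of Uniform(0, θ) is conjugate: posterior is Pareto(max(x_m, max xᵢ), k + n).
Sample maximum = 64.44; prior scale x_m = 40.9 → posterior scale = max = 64.44.
Posterior shape = 4.3 + 10 = 14.3.
E[θ|data] = k·x_m/(k−1) = 14.3·64.44/13.3 = 69.2851.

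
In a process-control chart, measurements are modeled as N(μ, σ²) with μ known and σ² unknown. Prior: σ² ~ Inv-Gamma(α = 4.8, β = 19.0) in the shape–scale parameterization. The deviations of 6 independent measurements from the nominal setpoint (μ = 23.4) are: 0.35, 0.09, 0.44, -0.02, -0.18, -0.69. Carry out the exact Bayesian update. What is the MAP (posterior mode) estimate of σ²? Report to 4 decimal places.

With known mean μ and an Inverse-Gamma(α, β) prior on σ², the Normal likelihood is conjugate: posterior is Inv-Gamma(α + n/2, β + Σ(xᵢ−μ)²/2).
Σ(xᵢ−μ)² = (0.35)² + (0.09)² + (0.44)² + (-0.02)² + (-0.18)² + (-0.69)² = 0.8331.
Posterior: Inv-Gamma(4.8 + 6/2, 19.0 + 0.8331/2) = Inv-Gamma(7.80, 19.41655).
Mode = β/(α+1) = 19.41655/8.80 = 2.2064.

2.2064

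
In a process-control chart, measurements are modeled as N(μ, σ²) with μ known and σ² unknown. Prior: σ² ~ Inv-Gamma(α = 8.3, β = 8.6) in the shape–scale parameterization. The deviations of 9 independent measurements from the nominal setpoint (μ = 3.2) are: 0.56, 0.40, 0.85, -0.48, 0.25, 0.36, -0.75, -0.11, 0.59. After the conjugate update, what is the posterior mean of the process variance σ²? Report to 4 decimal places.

With known mean μ and an Inverse-Gamma(α, β) prior on σ², the Normal likelihood is conjugate: posterior is Inv-Gamma(α + n/2, β + Σ(xᵢ−μ)²/2).
Σ(xᵢ−μ)² = (0.56)² + (0.40)² + (0.85)² + (-0.48)² + (0.25)² + (0.36)² + (-0.75)² + (-0.11)² + (0.59)² = 2.5413.
Posterior: Inv-Gamma(8.3 + 9/2, 8.6 + 2.5413/2) = Inv-Gamma(12.80, 9.87065).
E[σ²|data] = β/(α−1) = 9.87065/11.80 = 0.8365.

0.8365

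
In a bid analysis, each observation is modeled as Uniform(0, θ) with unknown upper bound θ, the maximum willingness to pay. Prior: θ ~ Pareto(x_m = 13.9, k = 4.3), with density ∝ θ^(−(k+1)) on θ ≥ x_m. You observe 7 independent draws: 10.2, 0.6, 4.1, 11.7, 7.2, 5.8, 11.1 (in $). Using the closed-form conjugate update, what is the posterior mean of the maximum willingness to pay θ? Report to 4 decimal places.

A Pareto(scale x_m, shape k) prior on the upper bound θ of Uniform(0, θ) is conjugate: posterior is Pareto(max(x_m, max xᵢ), k + n).
Sample maximum = 11.7; prior scale x_m = 13.9 → posterior scale = max = 13.9.
Posterior shape = 4.3 + 7 = 11.3.
E[θ|data] = k·x_m/(k−1) = 11.3·13.9/10.3 = 15.2495.

15.2495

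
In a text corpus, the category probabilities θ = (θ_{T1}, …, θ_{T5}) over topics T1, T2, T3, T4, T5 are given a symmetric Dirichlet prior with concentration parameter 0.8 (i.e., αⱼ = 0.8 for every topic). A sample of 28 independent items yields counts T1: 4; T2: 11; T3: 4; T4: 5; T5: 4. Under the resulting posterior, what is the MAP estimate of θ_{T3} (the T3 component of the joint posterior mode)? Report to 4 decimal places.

0.1407

The Dirichlet prior is conjugate to the Multinomial likelihood: each posterior αⱼ = prior αⱼ + observed count nⱼ.
Posterior concentration: (4.8, 11.8, 4.8, 5.8, 4.8), total = 32.0.
Joint mode component: (α_{T3}−1)/(Σα−K) = 3.8/27.0 = 0.1407.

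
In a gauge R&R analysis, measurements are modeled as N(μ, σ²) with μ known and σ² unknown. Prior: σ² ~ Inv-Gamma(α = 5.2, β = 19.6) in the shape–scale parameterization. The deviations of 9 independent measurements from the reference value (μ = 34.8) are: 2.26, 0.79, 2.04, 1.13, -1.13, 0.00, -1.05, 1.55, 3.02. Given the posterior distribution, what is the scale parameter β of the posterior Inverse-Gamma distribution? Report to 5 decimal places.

32.13625

With known mean μ and an Inverse-Gamma(α, β) prior on σ², the Normal likelihood is conjugate: posterior is Inv-Gamma(α + n/2, β + Σ(xᵢ−μ)²/2).
Σ(xᵢ−μ)² = (2.26)² + (0.79)² + (2.04)² + (1.13)² + (-1.13)² + (0.00)² + (-1.05)² + (1.55)² + (3.02)² = 25.0725.
Posterior: Inv-Gamma(5.2 + 9/2, 19.6 + 25.0725/2) = Inv-Gamma(9.70, 32.13625).
Posterior β = 32.13625.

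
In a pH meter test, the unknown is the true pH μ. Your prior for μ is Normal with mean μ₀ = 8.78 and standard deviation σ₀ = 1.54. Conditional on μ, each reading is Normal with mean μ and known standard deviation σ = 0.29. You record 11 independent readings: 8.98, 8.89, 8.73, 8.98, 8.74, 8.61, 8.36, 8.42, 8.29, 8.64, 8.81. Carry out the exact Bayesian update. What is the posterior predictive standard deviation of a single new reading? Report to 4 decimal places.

0.3029

For Normal data with known variance σ², a Normal(μ₀, σ₀²) prior on μ is conjugate. Posterior precision = 1/σ₀² + n/σ²; posterior mean is the precision-weighted average of μ₀ and x̄.
σ₀² = 1.54² = 2.3716, σ² = 0.29² = 0.0841; σ² + n·σ₀² = 0.0841 + 11·2.3716 = 26.1717.
Posterior precision = 1/σ₀² + n/σ² = 1/2.3716 + 11/0.0841 = (σ² + n·σ₀²)/(σ₀²σ²) = 26.1717/(2.3716·0.0841); posterior variance σₙ² = σ₀²σ²/(σ² + n·σ₀²) = 2.3716·0.0841/26.1717 = 0.007621.
Predictive variance for one new observation = σₙ² + σ² = 2.3716·0.0841/26.1717 + 0.0841 = σ²·(σ₀² + 26.1717)/26.1717 = 0.0841·28.5433/26.1717 = 0.091721; SD = √(0.0841·28.5433/26.1717) = 0.3029.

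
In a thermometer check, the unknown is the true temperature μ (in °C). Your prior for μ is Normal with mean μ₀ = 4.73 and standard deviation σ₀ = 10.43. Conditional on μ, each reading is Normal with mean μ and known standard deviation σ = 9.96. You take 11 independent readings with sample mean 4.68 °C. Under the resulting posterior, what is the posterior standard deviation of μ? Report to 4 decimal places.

2.8858

For Normal data with known variance σ², a Normal(μ₀, σ₀²) prior on μ is conjugate. Posterior precision = 1/σ₀² + n/σ²; posterior mean is the precision-weighted average of μ₀ and x̄.
σ₀² = 10.43² = 108.7849, σ² = 9.96² = 99.2016; σ² + n·σ₀² = 99.2016 + 11·108.7849 = 1295.8355.
Posterior precision = 1/σ₀² + n/σ² = 1/108.7849 + 11/99.2016 = (σ² + n·σ₀²)/(σ₀²σ²) = 1295.8355/(108.7849·99.2016); posterior variance σₙ² = σ₀²σ²/(σ² + n·σ₀²) = 108.7849·99.2016/1295.8355 = 8.327937.
Posterior SD = √σₙ² = √(108.7849·99.2016/1295.8355) = 2.8858.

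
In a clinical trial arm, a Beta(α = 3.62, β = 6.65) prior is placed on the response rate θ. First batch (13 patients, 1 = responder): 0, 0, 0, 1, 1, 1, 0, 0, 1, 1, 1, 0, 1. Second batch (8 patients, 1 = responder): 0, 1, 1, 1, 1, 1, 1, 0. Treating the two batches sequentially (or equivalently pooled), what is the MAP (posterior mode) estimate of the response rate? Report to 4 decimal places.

0.5337

The Beta prior is conjugate to a Binomial/Bernoulli likelihood; the update adds successes to α and failures to β.
After batch 1: Beta(3.62+7, 6.65+6) = Beta(10.62, 12.65).
After batch 2: Beta(10.62+6, 12.65+2) = Beta(16.62, 14.65).
Mode of Beta(a,b) for a,b>1 is (a−1)/(a+b−2) = 15.62/29.27 = 0.5337.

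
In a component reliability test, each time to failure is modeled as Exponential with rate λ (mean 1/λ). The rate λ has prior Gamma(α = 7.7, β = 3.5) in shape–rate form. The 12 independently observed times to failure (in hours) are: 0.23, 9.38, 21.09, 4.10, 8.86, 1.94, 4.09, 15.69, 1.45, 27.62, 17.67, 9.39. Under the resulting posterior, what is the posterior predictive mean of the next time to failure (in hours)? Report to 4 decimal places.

6.6850

With a Gamma(shape α, rate β) prior on the exponential rate λ, the posterior after n observations with total T = Σxᵢ is Gamma(α+n, β+T).
Sum of observations T = 121.51 hours; n = 12.
Posterior: Gamma(7.7+12, 3.5+121.51) = Gamma(19.7, 125.01).
The predictive distribution for the next observation is Lomax; its mean is β/(α−1) = 125.01/18.7 = 6.6850.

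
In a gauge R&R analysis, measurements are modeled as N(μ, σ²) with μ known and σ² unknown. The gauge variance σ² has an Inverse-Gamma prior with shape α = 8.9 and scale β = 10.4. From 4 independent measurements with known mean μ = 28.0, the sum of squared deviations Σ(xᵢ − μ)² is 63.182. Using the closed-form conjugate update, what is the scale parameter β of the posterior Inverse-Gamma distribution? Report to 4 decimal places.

With known mean μ and an Inverse-Gamma(α, β) prior on σ², the Normal likelihood is conjugate: posterior is Inv-Gamma(α + n/2, β + Σ(xᵢ−μ)²/2).
Posterior: Inv-Gamma(8.9 + 4/2, 10.4 + 63.182/2) = Inv-Gamma(10.90, 41.9910).
Posterior β = 41.9910.

41.9910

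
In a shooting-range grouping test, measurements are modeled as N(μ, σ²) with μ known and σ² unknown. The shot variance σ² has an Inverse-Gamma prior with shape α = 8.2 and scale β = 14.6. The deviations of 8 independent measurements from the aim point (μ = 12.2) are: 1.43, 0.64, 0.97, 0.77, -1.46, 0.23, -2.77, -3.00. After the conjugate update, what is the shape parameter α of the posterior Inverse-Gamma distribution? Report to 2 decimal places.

With known mean μ and an Inverse-Gamma(α, β) prior on σ², the Normal likelihood is conjugate: posterior is Inv-Gamma(α + n/2, β + Σ(xᵢ−μ)²/2).
Σ(xᵢ−μ)² = (1.43)² + (0.64)² + (0.97)² + (0.77)² + (-1.46)² + (0.23)² + (-2.77)² + (-3.00)² = 22.8457.
Posterior: Inv-Gamma(8.2 + 8/2, 14.6 + 22.8457/2) = Inv-Gamma(12.20, 26.02285).
Posterior α = 12.20.

12.20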